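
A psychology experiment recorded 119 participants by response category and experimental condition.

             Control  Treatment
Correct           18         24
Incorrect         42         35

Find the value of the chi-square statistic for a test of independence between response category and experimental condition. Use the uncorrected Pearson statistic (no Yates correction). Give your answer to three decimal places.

Row totals: 42, 77. Column totals: 60, 59. Grand total N = 119.
Expected counts (row total × column total / N):
  Correct, Control: 42×60/119 = 21.1765
  Correct, Treatment: 42×59/119 = 20.8235
  Incorrect, Control: 77×60/119 = 38.8235
  Incorrect, Treatment: 77×59/119 = 38.1765
Contributions (O − E)²/E:
  (18 − 21.1765)²/21.1765 = 0.4765
  (24 − 20.8235)²/20.8235 = 0.4846
  (42 − 38.8235)²/38.8235 = 0.2599
  (35 − 38.1765)²/38.1765 = 0.2643
χ² = 0.4765 + 0.4846 + 0.2599 + 0.2643 = 1.485

1.485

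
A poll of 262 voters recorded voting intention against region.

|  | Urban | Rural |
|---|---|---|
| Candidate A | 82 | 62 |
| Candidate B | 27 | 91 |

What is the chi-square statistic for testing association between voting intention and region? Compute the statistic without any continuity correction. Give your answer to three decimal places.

Row totals: 144, 118. Column totals: 109, 153. Grand total N = 262.
Expected counts (row total × column total / N):
  Candidate A, Urban: 144×109/262 = 59.9084
  Candidate A, Rural: 144×153/262 = 84.0916
  Candidate B, Urban: 118×109/262 = 49.0916
  Candidate B, Rural: 118×153/262 = 68.9084
Contributions (O − E)²/E:
  (82 − 59.9084)²/59.9084 = 8.1464
  (62 − 84.0916)²/84.0916 = 5.8037
  (27 − 49.0916)²/49.0916 = 9.9414
  (91 − 68.9084)²/68.9084 = 7.0824
χ² = 8.1464 + 5.8037 + 9.9414 + 7.0824 = 30.974

30.974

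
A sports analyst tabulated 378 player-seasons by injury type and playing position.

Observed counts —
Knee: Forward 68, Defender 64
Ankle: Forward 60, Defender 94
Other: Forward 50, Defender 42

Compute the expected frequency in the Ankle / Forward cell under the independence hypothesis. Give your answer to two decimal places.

72.52

Row total (Ankle) = 154; column total (Forward) = 178; grand total N = 378.
Expected count = (row total × column total) / N = 154 × 178 / 378 = 72.52.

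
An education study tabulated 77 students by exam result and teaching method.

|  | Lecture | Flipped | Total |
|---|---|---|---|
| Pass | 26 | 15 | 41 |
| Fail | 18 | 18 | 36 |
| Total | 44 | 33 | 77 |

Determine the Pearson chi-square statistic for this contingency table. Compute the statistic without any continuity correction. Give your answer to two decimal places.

Grand total N = 77.
Expected counts (row total × column total / N):
  Pass, Lecture: 41×44/77 = 23.429
  Pass, Flipped: 41×33/77 = 17.571
  Fail, Lecture: 36×44/77 = 20.571
  Fail, Flipped: 36×33/77 = 15.429
Contributions (O − E)²/E:
  (26 − 23.429)²/23.429 = 0.2821
  (15 − 17.571)²/17.571 = 0.3762
  (18 − 20.571)²/20.571 = 0.3213
  (18 − 15.429)²/15.429 = 0.4284
χ² = 0.2821 + 0.3762 + 0.3213 + 0.4284 = 1.41

1.41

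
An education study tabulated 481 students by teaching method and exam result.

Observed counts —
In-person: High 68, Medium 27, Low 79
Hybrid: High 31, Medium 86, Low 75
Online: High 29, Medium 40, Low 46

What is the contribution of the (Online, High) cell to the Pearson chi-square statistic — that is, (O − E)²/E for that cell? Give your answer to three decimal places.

0.084

Row total (Online) = 115; column total (High) = 128; N = 481.
Expected count E = 115 × 128 / 481 = 30.6029.
Contribution = (O − E)²/E = (29 − 30.6029)² / 30.6029 = 0.084.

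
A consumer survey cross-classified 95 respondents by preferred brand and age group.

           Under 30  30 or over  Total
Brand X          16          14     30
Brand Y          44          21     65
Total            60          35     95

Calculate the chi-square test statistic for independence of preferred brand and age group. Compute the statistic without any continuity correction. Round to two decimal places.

Grand total N = 95.
Expected counts (row total × column total / N):
  Brand X, Under 30: 30×60/95 = 18.947
  Brand X, 30 or over: 30×35/95 = 11.053
  Brand Y, Under 30: 65×60/95 = 41.053
  Brand Y, 30 or over: 65×35/95 = 23.947
Contributions (O − E)²/E:
  (16 − 18.947)²/18.947 = 0.4584
  (14 − 11.053)²/11.053 = 0.7857
  (44 − 41.053)²/41.053 = 0.2116
  (21 − 23.947)²/23.947 = 0.3627
χ² = 0.4584 + 0.7857 + 0.2116 + 0.3627 = 1.82

1.82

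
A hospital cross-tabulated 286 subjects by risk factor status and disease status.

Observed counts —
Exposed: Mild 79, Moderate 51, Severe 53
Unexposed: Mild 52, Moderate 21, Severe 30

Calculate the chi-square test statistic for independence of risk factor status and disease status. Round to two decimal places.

Row totals: 183, 103. Column totals: 131, 72, 83. Grand total N = 286.
Expected counts (row total × column total / N):
  Exposed, Mild: 183×131/286 = 83.822
  Exposed, Moderate: 183×72/286 = 46.070
  Exposed, Severe: 183×83/286 = 53.108
  Unexposed, Mild: 103×131/286 = 47.178
  Unexposed, Moderate: 103×72/286 = 25.930
  Unexposed, Severe: 103×83/286 = 29.892
Contributions (O − E)²/E:
  (79 − 83.822)²/83.822 = 0.2774
  (51 − 46.070)²/46.070 = 0.5276
  (53 − 53.108)²/53.108 = 0.0002
  (52 − 47.178)²/47.178 = 0.4929
  (21 − 25.930)²/25.930 = 0.9373
  (30 − 29.892)²/29.892 = 0.0004
χ² = 0.2774 + 0.5276 + 0.0002 + 0.4929 + 0.9373 + 0.0004 = 2.24

2.24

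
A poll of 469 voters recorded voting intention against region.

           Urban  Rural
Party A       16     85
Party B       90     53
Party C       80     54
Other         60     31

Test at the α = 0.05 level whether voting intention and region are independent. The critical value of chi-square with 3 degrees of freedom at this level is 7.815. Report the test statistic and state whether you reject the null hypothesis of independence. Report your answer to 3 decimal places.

70.039; reject H₀

Row totals: 101, 143, 134, 91. Column totals: 246, 223. Grand total N = 469.
Expected counts (row total × column total / N):
  Party A, Urban: 101×246/469 = 52.97655
  Party A, Rural: 101×223/469 = 48.02345
  Party B, Urban: 143×246/469 = 75.00640
  Party B, Rural: 143×223/469 = 67.99360
  Party C, Urban: 134×246/469 = 70.28571
  Party C, Rural: 134×223/469 = 63.71429
  Other, Urban: 91×246/469 = 47.73134
  Other, Rural: 91×223/469 = 43.26866
Contributions (O − E)²/E:
  (16 − 52.97655)²/52.97655 = 25.8089
  (85 − 48.02345)²/48.02345 = 28.4708
  (90 − 75.00640)²/75.00640 = 2.9972
  (53 − 67.99360)²/67.99360 = 3.3063
  (80 − 70.28571)²/70.28571 = 1.3426
  (54 − 63.71429)²/63.71429 = 1.4811
  (60 − 47.73134)²/47.73134 = 3.1535
  (31 − 43.26866)²/43.26866 = 3.4787
χ² = 25.8089 + 28.4708 + 2.9972 + 3.3063 + 1.3426 + 1.4811 + 3.1535 + 3.4787 = 70.039
df = (4−1)(2−1) = 3. Since 70.039 > 7.815, reject the null hypothesis of independence at α = 0.05.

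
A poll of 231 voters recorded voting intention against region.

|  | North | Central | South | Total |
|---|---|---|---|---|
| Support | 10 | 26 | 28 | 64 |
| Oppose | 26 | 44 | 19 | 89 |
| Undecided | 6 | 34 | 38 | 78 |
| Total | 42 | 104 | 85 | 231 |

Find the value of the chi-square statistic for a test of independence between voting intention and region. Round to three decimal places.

21.229

Grand total N = 231.
Expected counts (row total × column total / N):
  Support, North: 64×42/231 = 11.6364
  Support, Central: 64×104/231 = 28.8139
  Support, South: 64×85/231 = 23.5498
  Oppose, North: 89×42/231 = 16.1818
  Oppose, Central: 89×104/231 = 40.0693
  Oppose, South: 89×85/231 = 32.7489
  Undecided, North: 78×42/231 = 14.1818
  Undecided, Central: 78×104/231 = 35.1169
  Undecided, South: 78×85/231 = 28.7013
Contributions (O − E)²/E:
  (10 − 11.6364)²/11.6364 = 0.2301
  (26 − 28.8139)²/28.8139 = 0.2748
  (28 − 23.5498)²/23.5498 = 0.8410
  (26 − 16.1818)²/16.1818 = 5.9571
  (44 − 40.0693)²/40.0693 = 0.3856
  (19 − 32.7489)²/32.7489 = 5.7722
  (6 − 14.1818)²/14.1818 = 4.7203
  (34 − 35.1169)²/35.1169 = 0.0355
  (38 − 28.7013)²/28.7013 = 3.0126
χ² = 0.2301 + 0.2748 + 0.8410 + 5.9571 + 0.3856 + 5.7722 + 4.7203 + 0.0355 + 3.0126 = 21.229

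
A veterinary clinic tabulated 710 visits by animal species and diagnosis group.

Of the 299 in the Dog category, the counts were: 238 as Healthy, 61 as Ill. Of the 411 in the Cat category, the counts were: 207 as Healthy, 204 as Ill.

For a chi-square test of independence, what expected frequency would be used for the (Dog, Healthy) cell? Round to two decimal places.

187.40

Row total (Dog) = 299; column total (Healthy) = 445; grand total N = 710.
Expected count = (row total × column total) / N = 299 × 445 / 710 = 187.40.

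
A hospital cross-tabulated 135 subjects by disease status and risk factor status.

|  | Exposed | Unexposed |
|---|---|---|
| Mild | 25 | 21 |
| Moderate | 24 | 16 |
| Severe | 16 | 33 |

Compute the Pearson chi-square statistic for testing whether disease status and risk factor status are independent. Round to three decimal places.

7.671

Row totals: 46, 40, 49. Column totals: 65, 70. Grand total N = 135.
Expected counts (row total × column total / N):
  Mild, Exposed: 46×65/135 = 22.1481
  Mild, Unexposed: 46×70/135 = 23.8519
  Moderate, Exposed: 40×65/135 = 19.2593
  Moderate, Unexposed: 40×70/135 = 20.7407
  Severe, Exposed: 49×65/135 = 23.5926
  Severe, Unexposed: 49×70/135 = 25.4074
Contributions (O − E)²/E:
  (25 − 22.1481)²/22.1481 = 0.3672
  (21 − 23.8519)²/23.8519 = 0.3410
  (24 − 19.2593)²/19.2593 = 1.1669
  (16 − 20.7407)²/20.7407 = 1.0836
  (16 − 23.5926)²/23.5926 = 2.4435
  (33 − 25.4074)²/25.4074 = 2.2689
χ² = 0.3672 + 0.3410 + 1.1669 + 1.0836 + 2.4435 + 2.2689 = 7.671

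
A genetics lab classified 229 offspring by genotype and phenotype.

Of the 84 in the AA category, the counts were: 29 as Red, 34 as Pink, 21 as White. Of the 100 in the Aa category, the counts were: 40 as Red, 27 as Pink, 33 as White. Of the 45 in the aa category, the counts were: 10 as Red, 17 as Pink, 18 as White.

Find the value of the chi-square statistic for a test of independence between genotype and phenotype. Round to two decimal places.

7.74

Row totals: 84, 100, 45. Column totals: 79, 78, 72. Grand total N = 229.
Expected counts (row total × column total / N):
  AA, Red: 84×79/229 = 28.9782
  AA, Pink: 84×78/229 = 28.6114
  AA, White: 84×72/229 = 26.4105
  Aa, Red: 100×79/229 = 34.4978
  Aa, Pink: 100×78/229 = 34.0611
  Aa, White: 100×72/229 = 31.4410
  aa, Red: 45×79/229 = 15.5240
  aa, Pink: 45×78/229 = 15.3275
  aa, White: 45×72/229 = 14.1485
Contributions (O − E)²/E:
  (29 − 28.9782)²/28.9782 = 0.0000
  (34 − 28.6114)²/28.6114 = 1.0149
  (21 − 26.4105)²/26.4105 = 1.1084
  (40 − 34.4978)²/34.4978 = 0.8776
  (27 − 34.0611)²/34.0611 = 1.4638
  (33 − 31.4410)²/31.4410 = 0.0773
  (10 − 15.5240)²/15.5240 = 1.9656
  (17 − 15.3275)²/15.3275 = 0.1825
  (18 − 14.1485)²/14.1485 = 1.0485
χ² = 0.0000 + 1.0149 + 1.1084 + 0.8776 + 1.4638 + 0.0773 + 1.9656 + 0.1825 + 1.0485 = 7.74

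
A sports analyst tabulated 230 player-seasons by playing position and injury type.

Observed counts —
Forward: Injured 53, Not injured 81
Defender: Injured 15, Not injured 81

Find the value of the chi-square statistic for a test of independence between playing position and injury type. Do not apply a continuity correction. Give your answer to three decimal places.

Row totals: 134, 96. Column totals: 68, 162. Grand total N = 230.
Expected counts (row total × column total / N):
  Forward, Injured: 134×68/230 = 39.6174
  Forward, Not injured: 134×162/230 = 94.3826
  Defender, Injured: 96×68/230 = 28.3826
  Defender, Not injured: 96×162/230 = 67.6174
Contributions (O − E)²/E:
  (53 − 39.6174)²/39.6174 = 4.5206
  (81 − 94.3826)²/94.3826 = 1.8975
  (15 − 28.3826)²/28.3826 = 6.3100
  (81 − 67.6174)²/67.6174 = 2.6486
χ² = 4.5206 + 1.8975 + 6.3100 + 2.6486 = 15.377

15.377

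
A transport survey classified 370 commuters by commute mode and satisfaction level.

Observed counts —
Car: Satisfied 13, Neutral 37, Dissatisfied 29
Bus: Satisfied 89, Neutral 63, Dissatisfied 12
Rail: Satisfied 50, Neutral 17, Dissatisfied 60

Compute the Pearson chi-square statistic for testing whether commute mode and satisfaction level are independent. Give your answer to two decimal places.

85.28

Row totals: 79, 164, 127. Column totals: 152, 117, 101. Grand total N = 370.
Expected counts (row total × column total / N):
  Car, Satisfied: 79×152/370 = 32.454
  Car, Neutral: 79×117/370 = 24.981
  Car, Dissatisfied: 79×101/370 = 21.565
  Bus, Satisfied: 164×152/370 = 67.373
  Bus, Neutral: 164×117/370 = 51.859
  Bus, Dissatisfied: 164×101/370 = 44.768
  Rail, Satisfied: 127×152/370 = 52.173
  Rail, Neutral: 127×117/370 = 40.159
  Rail, Dissatisfied: 127×101/370 = 34.668
Contributions (O − E)²/E:
  (13 − 32.454)²/32.454 = 11.6614
  (37 − 24.981)²/24.981 = 5.7826
  (29 − 21.565)²/21.565 = 2.5634
  (89 − 67.373)²/67.373 = 6.9424
  (63 − 51.859)²/51.859 = 2.3934
  (12 − 44.768)²/44.768 = 23.9846
  (50 − 52.173)²/52.173 = 0.0905
  (17 − 40.159)²/40.159 = 13.3554
  (60 − 34.668)²/34.668 = 18.5102
χ² = 11.6614 + 5.7826 + 2.5634 + 6.9424 + 2.3934 + 23.9846 + 0.0905 + 13.3554 + 18.5102 = 85.28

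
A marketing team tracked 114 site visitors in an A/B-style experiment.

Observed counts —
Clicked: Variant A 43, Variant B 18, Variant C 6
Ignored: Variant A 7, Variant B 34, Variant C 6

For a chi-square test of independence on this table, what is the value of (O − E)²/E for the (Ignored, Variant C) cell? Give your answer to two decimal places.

0.22

Row total (Ignored) = 47; column total (Variant C) = 12; N = 114.
Expected count E = 47 × 12 / 114 = 4.947.
Contribution = (O − E)²/E = (6 − 4.947)² / 4.947 = 0.22.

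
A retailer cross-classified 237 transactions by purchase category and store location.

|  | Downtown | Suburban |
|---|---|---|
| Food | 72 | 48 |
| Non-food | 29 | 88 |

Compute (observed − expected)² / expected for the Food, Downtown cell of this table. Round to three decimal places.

8.510

Row total (Food) = 120; column total (Downtown) = 101; N = 237.
Expected count E = 120 × 101 / 237 = 51.13924.
Contribution = (O − E)²/E = (72 − 51.13924)² / 51.13924 = 8.510.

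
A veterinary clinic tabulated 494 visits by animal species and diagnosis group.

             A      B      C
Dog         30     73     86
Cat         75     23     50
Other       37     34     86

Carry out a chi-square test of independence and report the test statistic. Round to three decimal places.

63.321

Row totals: 189, 148, 157. Column totals: 142, 130, 222. Grand total N = 494.
Expected counts (row total × column total / N):
  Dog, A: 189×142/494 = 54.3279
  Dog, B: 189×130/494 = 49.7368
  Dog, C: 189×222/494 = 84.9352
  Cat, A: 148×142/494 = 42.5425
  Cat, B: 148×130/494 = 38.9474
  Cat, C: 148×222/494 = 66.5101
  Other, A: 157×142/494 = 45.1296
  Other, B: 157×130/494 = 41.3158
  Other, C: 157×222/494 = 70.5547
Contributions (O − E)²/E:
  (30 − 54.3279)²/54.3279 = 10.8940
  (73 − 49.7368)²/49.7368 = 10.8808
  (86 − 84.9352)²/84.9352 = 0.0133
  (75 − 42.5425)²/42.5425 = 24.7632
  (23 − 38.9474)²/38.9474 = 6.5298
  (50 − 66.5101)²/66.5101 = 4.0984
  (37 − 45.1296)²/45.1296 = 1.4645
  (34 − 41.3158)²/41.3158 = 1.2954
  (86 − 70.5547)²/70.5547 = 3.3812
χ² = 10.8940 + 10.8808 + 0.0133 + 24.7632 + 6.5298 + 4.0984 + 1.4645 + 1.2954 + 3.3812 = 63.321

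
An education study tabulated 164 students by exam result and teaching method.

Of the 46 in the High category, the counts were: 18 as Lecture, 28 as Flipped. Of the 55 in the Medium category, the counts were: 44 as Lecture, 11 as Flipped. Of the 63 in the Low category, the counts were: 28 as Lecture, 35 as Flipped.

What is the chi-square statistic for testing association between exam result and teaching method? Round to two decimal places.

Row totals: 46, 55, 63. Column totals: 90, 74. Grand total N = 164.
Expected counts (row total × column total / N):
  High, Lecture: 46×90/164 = 25.244
  High, Flipped: 46×74/164 = 20.756
  Medium, Lecture: 55×90/164 = 30.183
  Medium, Flipped: 55×74/164 = 24.817
  Low, Lecture: 63×90/164 = 34.573
  Low, Flipped: 63×74/164 = 28.427
Contributions (O − E)²/E:
  (18 − 25.244)²/25.244 = 2.0787
  (28 − 20.756)²/20.756 = 2.5282
  (44 − 30.183)²/30.183 = 6.3251
  (11 − 24.817)²/24.817 = 7.6927
  (28 − 34.573)²/34.573 = 1.2497
  (35 − 28.427)²/28.427 = 1.5198
χ² = 2.0787 + 2.5282 + 6.3251 + 7.6927 + 1.2497 + 1.5198 = 21.39

21.39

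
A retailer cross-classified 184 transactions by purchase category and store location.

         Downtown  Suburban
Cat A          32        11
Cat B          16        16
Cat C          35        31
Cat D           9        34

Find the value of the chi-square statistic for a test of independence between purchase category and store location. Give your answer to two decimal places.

25.03

Row totals: 43, 32, 66, 43. Column totals: 92, 92. Grand total N = 184.
Expected counts (row total × column total / N):
  Cat A, Downtown: 43×92/184 = 21.500
  Cat A, Suburban: 43×92/184 = 21.500
  Cat B, Downtown: 32×92/184 = 16.000
  Cat B, Suburban: 32×92/184 = 16.000
  Cat C, Downtown: 66×92/184 = 33.000
  Cat C, Suburban: 66×92/184 = 33.000
  Cat D, Downtown: 43×92/184 = 21.500
  Cat D, Suburban: 43×92/184 = 21.500
Contributions (O − E)²/E:
  (32 − 21.500)²/21.500 = 5.1279
  (11 − 21.500)²/21.500 = 5.1279
  (16 − 16.000)²/16.000 = 0.0000
  (16 − 16.000)²/16.000 = 0.0000
  (35 − 33.000)²/33.000 = 0.1212
  (31 − 33.000)²/33.000 = 0.1212
  (9 − 21.500)²/21.500 = 7.2674
  (34 − 21.500)²/21.500 = 7.2674
χ² = 5.1279 + 5.1279 + 0.0000 + 0.0000 + 0.1212 + 0.1212 + 7.2674 + 7.2674 = 25.03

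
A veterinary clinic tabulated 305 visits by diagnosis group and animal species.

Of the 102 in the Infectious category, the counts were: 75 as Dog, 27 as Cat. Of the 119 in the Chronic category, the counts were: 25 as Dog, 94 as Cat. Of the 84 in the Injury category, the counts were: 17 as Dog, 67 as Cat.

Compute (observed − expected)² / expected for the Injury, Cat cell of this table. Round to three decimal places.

Row total (Injury) = 84; column total (Cat) = 188; N = 305.
Expected count E = 84 × 188 / 305 = 51.7770.
Contribution = (O − E)²/E = (67 − 51.7770)² / 51.7770 = 4.476.

4.476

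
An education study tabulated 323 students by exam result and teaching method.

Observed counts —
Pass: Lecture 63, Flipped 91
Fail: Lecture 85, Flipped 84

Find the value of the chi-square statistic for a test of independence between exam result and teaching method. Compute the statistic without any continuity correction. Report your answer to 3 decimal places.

Row totals: 154, 169. Column totals: 148, 175. Grand total N = 323.
Expected counts (row total × column total / N):
  Pass, Lecture: 154×148/323 = 70.5635
  Pass, Flipped: 154×175/323 = 83.4365
  Fail, Lecture: 169×148/323 = 77.4365
  Fail, Flipped: 169×175/323 = 91.5635
Contributions (O − E)²/E:
  (63 − 70.5635)²/70.5635 = 0.8107
  (91 − 83.4365)²/83.4365 = 0.6856
  (85 − 77.4365)²/77.4365 = 0.7388
  (84 − 91.5635)²/91.5635 = 0.6248
χ² = 0.8107 + 0.6856 + 0.7388 + 0.6248 = 2.860

2.860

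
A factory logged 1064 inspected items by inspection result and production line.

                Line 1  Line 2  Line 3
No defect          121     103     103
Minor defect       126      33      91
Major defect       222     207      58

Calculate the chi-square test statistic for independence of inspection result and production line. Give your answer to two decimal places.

104.33

Row totals: 327, 250, 487. Column totals: 469, 343, 252. Grand total N = 1064.
Expected counts (row total × column total / N):
  No defect, Line 1: 327×469/1064 = 144.138
  No defect, Line 2: 327×343/1064 = 105.414
  No defect, Line 3: 327×252/1064 = 77.447
  Minor defect, Line 1: 250×469/1064 = 110.197
  Minor defect, Line 2: 250×343/1064 = 80.592
  Minor defect, Line 3: 250×252/1064 = 59.211
  Major defect, Line 1: 487×469/1064 = 214.664
  Major defect, Line 2: 487×343/1064 = 156.993
  Major defect, Line 3: 487×252/1064 = 115.342
Contributions (O − E)²/E:
  (121 − 144.138)²/144.138 = 3.7143
  (103 − 105.414)²/105.414 = 0.0553
  (103 − 77.447)²/77.447 = 8.4310
  (126 − 110.197)²/110.197 = 2.2663
  (33 − 80.592)²/80.592 = 28.1045
  (91 − 59.211)²/59.211 = 17.0668
  (222 − 214.664)²/214.664 = 0.2507
  (207 − 156.993)²/156.993 = 15.9287
  (58 − 115.342)²/115.342 = 28.5074
χ² = 3.7143 + 0.0553 + 8.4310 + 2.2663 + 28.1045 + 17.0668 + 0.2507 + 15.9287 + 28.5074 = 104.33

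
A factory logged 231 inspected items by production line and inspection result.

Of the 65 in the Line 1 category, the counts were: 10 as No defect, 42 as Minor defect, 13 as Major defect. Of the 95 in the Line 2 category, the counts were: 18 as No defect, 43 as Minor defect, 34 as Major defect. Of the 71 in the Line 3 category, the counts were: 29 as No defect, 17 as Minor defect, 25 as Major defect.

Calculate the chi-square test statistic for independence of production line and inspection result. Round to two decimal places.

27.44

Row totals: 65, 95, 71. Column totals: 57, 102, 72. Grand total N = 231.
Expected counts (row total × column total / N):
  Line 1, No defect: 65×57/231 = 16.039
  Line 1, Minor defect: 65×102/231 = 28.701
  Line 1, Major defect: 65×72/231 = 20.260
  Line 2, No defect: 95×57/231 = 23.442
  Line 2, Minor defect: 95×102/231 = 41.948
  Line 2, Major defect: 95×72/231 = 29.610
  Line 3, No defect: 71×57/231 = 17.519
  Line 3, Minor defect: 71×102/231 = 31.351
  Line 3, Major defect: 71×72/231 = 22.130
Contributions (O − E)²/E:
  (10 − 16.039)²/16.039 = 2.2738
  (42 − 28.701)²/28.701 = 6.1623
  (13 − 20.260)²/20.260 = 2.6016
  (18 − 23.442)²/23.442 = 1.2633
  (43 − 41.948)²/41.948 = 0.0264
  (34 − 29.610)²/29.610 = 0.6509
  (29 − 17.519)²/17.519 = 7.5240
  (17 − 31.351)²/31.351 = 6.5692
  (25 − 22.130)²/22.130 = 0.3722
χ² = 2.2738 + 6.1623 + 2.6016 + 1.2633 + 0.0264 + 0.6509 + 7.5240 + 6.5692 + 0.3722 = 27.44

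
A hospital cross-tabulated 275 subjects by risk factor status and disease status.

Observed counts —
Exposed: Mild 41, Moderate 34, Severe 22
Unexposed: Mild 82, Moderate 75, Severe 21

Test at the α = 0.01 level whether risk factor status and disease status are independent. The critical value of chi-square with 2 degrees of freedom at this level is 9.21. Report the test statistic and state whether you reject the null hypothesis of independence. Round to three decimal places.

5.753; fail to reject H₀

Row totals: 97, 178. Column totals: 123, 109, 43. Grand total N = 275.
Expected counts (row total × column total / N):
  Exposed, Mild: 97×123/275 = 43.3855
  Exposed, Moderate: 97×109/275 = 38.4473
  Exposed, Severe: 97×43/275 = 15.1673
  Unexposed, Mild: 178×123/275 = 79.6145
  Unexposed, Moderate: 178×109/275 = 70.5527
  Unexposed, Severe: 178×43/275 = 27.8327
Contributions (O − E)²/E:
  (41 − 43.3855)²/43.3855 = 0.1312
  (34 − 38.4473)²/38.4473 = 0.5144
  (22 − 15.1673)²/15.1673 = 3.0781
  (82 − 79.6145)²/79.6145 = 0.0715
  (75 − 70.5527)²/70.5527 = 0.2803
  (21 − 27.8327)²/27.8327 = 1.6774
χ² = 0.1312 + 0.5144 + 3.0781 + 0.0715 + 0.2803 + 1.6774 = 5.753
df = (2−1)(3−1) = 2. Since 5.753 < 9.21, fail to reject the null hypothesis of independence at α = 0.01.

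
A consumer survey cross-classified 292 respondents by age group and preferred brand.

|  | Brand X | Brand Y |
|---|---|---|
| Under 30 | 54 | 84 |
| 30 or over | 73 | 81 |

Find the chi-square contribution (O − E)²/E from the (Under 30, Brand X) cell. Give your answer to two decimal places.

0.60

Row total (Under 30) = 138; column total (Brand X) = 127; N = 292.
Expected count E = 138 × 127 / 292 = 60.021.
Contribution = (O − E)²/E = (54 − 60.021)² / 60.021 = 0.60.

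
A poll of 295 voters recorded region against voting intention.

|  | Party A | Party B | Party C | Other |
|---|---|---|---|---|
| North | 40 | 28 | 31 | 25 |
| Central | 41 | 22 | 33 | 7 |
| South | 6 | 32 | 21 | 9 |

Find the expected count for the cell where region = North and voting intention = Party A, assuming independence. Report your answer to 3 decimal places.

36.569

Row total (North) = 124; column total (Party A) = 87; grand total N = 295.
Expected count = (row total × column total) / N = 124 × 87 / 295 = 36.569.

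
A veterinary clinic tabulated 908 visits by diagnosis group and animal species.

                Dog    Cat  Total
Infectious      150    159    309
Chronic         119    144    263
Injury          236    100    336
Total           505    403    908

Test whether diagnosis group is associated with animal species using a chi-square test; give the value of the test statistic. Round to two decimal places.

46.82

Grand total N = 908.
Expected counts (row total × column total / N):
  Infectious, Dog: 309×505/908 = 171.856
  Infectious, Cat: 309×403/908 = 137.144
  Chronic, Dog: 263×505/908 = 146.272
  Chronic, Cat: 263×403/908 = 116.728
  Injury, Dog: 336×505/908 = 186.872
  Injury, Cat: 336×403/908 = 149.128
Contributions (O − E)²/E:
  (150 − 171.856)²/171.856 = 2.7796
  (159 − 137.144)²/137.144 = 3.4831
  (119 − 146.272)²/146.272 = 5.0848
  (144 − 116.728)²/116.728 = 6.3718
  (236 − 186.872)²/186.872 = 12.9156
  (100 − 149.128)²/149.128 = 16.1845
χ² = 2.7796 + 3.4831 + 5.0848 + 6.3718 + 12.9156 + 16.1845 = 46.82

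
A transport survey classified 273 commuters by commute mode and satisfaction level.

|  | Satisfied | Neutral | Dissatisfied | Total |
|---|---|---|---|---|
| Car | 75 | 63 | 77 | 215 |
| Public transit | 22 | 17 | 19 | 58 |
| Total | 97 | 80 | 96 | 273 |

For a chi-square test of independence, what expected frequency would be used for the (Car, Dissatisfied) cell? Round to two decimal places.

Row total (Car) = 215; column total (Dissatisfied) = 96; grand total N = 273.
Expected count = (row total × column total) / N = 215 × 96 / 273 = 75.60.

75.60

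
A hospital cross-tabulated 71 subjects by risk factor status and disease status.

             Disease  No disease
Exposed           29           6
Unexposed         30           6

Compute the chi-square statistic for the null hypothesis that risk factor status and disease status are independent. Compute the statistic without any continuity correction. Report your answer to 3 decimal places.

0.003

Row totals: 35, 36. Column totals: 59, 12. Grand total N = 71.
Expected counts (row total × column total / N):
  Exposed, Disease: 35×59/71 = 29.0845
  Exposed, No disease: 35×12/71 = 5.9155
  Unexposed, Disease: 36×59/71 = 29.9155
  Unexposed, No disease: 36×12/71 = 6.0845
Contributions (O − E)²/E:
  (29 − 29.0845)²/29.0845 = 0.0002
  (6 − 5.9155)²/5.9155 = 0.0012
  (30 − 29.9155)²/29.9155 = 0.0002
  (6 − 6.0845)²/6.0845 = 0.0012
χ² = 0.0002 + 0.0012 + 0.0002 + 0.0012 = 0.003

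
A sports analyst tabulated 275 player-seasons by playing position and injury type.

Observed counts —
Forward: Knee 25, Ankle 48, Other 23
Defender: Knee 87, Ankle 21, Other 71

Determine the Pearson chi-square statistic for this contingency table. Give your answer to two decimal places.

Row totals: 96, 179. Column totals: 112, 69, 94. Grand total N = 275.
Expected counts (row total × column total / N):
  Forward, Knee: 96×112/275 = 39.098
  Forward, Ankle: 96×69/275 = 24.087
  Forward, Other: 96×94/275 = 32.815
  Defender, Knee: 179×112/275 = 72.902
  Defender, Ankle: 179×69/275 = 44.913
  Defender, Other: 179×94/275 = 61.185
Contributions (O − E)²/E:
  (25 − 39.098)²/39.098 = 5.0835
  (48 − 24.087)²/24.087 = 23.7403
  (23 − 32.815)²/32.815 = 2.9357
  (87 − 72.902)²/72.902 = 2.7263
  (21 − 44.913)²/44.913 = 12.7320
  (71 − 61.185)²/61.185 = 1.5745
χ² = 5.0835 + 23.7403 + 2.9357 + 2.7263 + 12.7320 + 1.5745 = 48.79

48.79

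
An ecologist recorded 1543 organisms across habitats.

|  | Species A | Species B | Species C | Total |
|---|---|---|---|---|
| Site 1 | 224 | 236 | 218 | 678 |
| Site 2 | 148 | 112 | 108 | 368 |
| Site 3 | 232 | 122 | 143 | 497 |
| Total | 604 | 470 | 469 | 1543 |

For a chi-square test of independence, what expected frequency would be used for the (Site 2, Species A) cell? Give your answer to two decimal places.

144.05

Row total (Site 2) = 368; column total (Species A) = 604; grand total N = 1543.
Expected count = (row total × column total) / N = 368 × 604 / 1543 = 144.05.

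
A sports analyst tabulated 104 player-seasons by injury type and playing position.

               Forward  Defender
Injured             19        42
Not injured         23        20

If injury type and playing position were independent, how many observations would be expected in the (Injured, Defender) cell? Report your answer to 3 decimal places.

36.365

Row total (Injured) = 61; column total (Defender) = 62; grand total N = 104.
Expected count = (row total × column total) / N = 61 × 62 / 104 = 36.365.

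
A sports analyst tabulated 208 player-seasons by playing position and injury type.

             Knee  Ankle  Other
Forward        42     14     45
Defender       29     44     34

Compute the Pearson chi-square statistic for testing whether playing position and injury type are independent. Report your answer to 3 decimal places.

Row totals: 101, 107. Column totals: 71, 58, 79. Grand total N = 208.
Expected counts (row total × column total / N):
  Forward, Knee: 101×71/208 = 34.4760
  Forward, Ankle: 101×58/208 = 28.1635
  Forward, Other: 101×79/208 = 38.3606
  Defender, Knee: 107×71/208 = 36.5240
  Defender, Ankle: 107×58/208 = 29.8365
  Defender, Other: 107×79/208 = 40.6394
Contributions (O − E)²/E:
  (42 − 34.4760)²/34.4760 = 1.6420
  (14 − 28.1635)²/28.1635 = 7.1229
  (45 − 38.3606)²/38.3606 = 1.1491
  (29 − 36.5240)²/36.5240 = 1.5500
  (44 − 29.8365)²/29.8365 = 6.7235
  (34 − 40.6394)²/40.6394 = 1.0847
χ² = 1.6420 + 7.1229 + 1.1491 + 1.5500 + 6.7235 + 1.0847 = 19.272

19.272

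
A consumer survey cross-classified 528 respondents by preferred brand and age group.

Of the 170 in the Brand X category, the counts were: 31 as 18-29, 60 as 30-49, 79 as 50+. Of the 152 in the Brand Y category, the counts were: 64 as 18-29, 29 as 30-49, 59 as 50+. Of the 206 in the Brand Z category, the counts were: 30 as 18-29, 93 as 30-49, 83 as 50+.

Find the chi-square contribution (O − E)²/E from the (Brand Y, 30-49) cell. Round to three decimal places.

Row total (Brand Y) = 152; column total (30-49) = 182; N = 528.
Expected count E = 152 × 182 / 528 = 52.3939.
Contribution = (O − E)²/E = (29 − 52.3939)² / 52.3939 = 10.445.

10.445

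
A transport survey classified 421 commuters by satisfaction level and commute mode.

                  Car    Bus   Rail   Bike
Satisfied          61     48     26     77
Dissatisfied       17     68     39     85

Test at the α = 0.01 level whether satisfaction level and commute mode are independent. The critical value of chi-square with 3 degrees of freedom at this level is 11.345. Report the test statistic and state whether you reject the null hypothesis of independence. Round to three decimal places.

Row totals: 212, 209. Column totals: 78, 116, 65, 162. Grand total N = 421.
Expected counts (row total × column total / N):
  Satisfied, Car: 212×78/421 = 39.2779
  Satisfied, Bus: 212×116/421 = 58.4133
  Satisfied, Rail: 212×65/421 = 32.7316
  Satisfied, Bike: 212×162/421 = 81.5772
  Dissatisfied, Car: 209×78/421 = 38.7221
  Dissatisfied, Bus: 209×116/421 = 57.5867
  Dissatisfied, Rail: 209×65/421 = 32.2684
  Dissatisfied, Bike: 209×162/421 = 80.4228
Contributions (O − E)²/E:
  (61 − 39.2779)²/39.2779 = 12.0131
  (48 − 58.4133)²/58.4133 = 1.8564
  (26 − 32.7316)²/32.7316 = 1.3844
  (77 − 81.5772)²/81.5772 = 0.2568
  (17 − 38.7221)²/38.7221 = 12.1855
  (68 − 57.5867)²/57.5867 = 1.8830
  (39 − 32.2684)²/32.2684 = 1.4043
  (85 − 80.4228)²/80.4228 = 0.2605
χ² = 12.0131 + 1.8564 + 1.3844 + 0.2568 + 12.1855 + 1.8830 + 1.4043 + 0.2605 = 31.244
df = (2−1)(4−1) = 3. Since 31.244 > 11.345, reject the null hypothesis of independence at α = 0.01.

31.244; reject H₀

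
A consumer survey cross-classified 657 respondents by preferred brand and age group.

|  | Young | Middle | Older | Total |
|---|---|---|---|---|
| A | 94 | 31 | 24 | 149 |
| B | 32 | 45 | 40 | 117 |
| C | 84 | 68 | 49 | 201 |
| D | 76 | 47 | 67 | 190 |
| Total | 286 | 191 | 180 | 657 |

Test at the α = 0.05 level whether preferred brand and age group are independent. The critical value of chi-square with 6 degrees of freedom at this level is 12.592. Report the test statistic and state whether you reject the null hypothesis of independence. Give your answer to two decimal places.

44.52; reject H₀

Grand total N = 657.
Expected counts (row total × column total / N):
  A, Young: 149×286/657 = 64.861
  A, Middle: 149×191/657 = 43.317
  A, Older: 149×180/657 = 40.822
  B, Young: 117×286/657 = 50.932
  B, Middle: 117×191/657 = 34.014
  B, Older: 117×180/657 = 32.055
  C, Young: 201×286/657 = 87.498
  C, Middle: 201×191/657 = 58.434
  C, Older: 201×180/657 = 55.068
  D, Young: 190×286/657 = 82.709
  D, Middle: 190×191/657 = 55.236
  D, Older: 190×180/657 = 52.055
Contributions (O − E)²/E:
  (94 − 64.861)²/64.861 = 13.0908
  (31 − 43.317)²/43.317 = 3.5023
  (24 − 40.822)²/40.822 = 6.9320
  (32 − 50.932)²/50.932 = 7.0372
  (45 − 34.014)²/34.014 = 3.5483
  (40 − 32.055)²/32.055 = 1.9692
  (84 − 87.498)²/87.498 = 0.1398
  (68 − 58.434)²/58.434 = 1.5660
  (49 − 55.068)²/55.068 = 0.6686
  (76 − 82.709)²/82.709 = 0.5442
  (47 − 55.236)²/55.236 = 1.2280
  (67 − 52.055)²/52.055 = 4.2907
χ² = 13.0908 + 3.5023 + 6.9320 + 7.0372 + 3.5483 + 1.9692 + 0.1398 + 1.5660 + 0.6686 + 0.5442 + 1.2280 + 4.2907 = 44.52
df = (4−1)(3−1) = 6. Since 44.52 > 12.592, reject the null hypothesis of independence at α = 0.05.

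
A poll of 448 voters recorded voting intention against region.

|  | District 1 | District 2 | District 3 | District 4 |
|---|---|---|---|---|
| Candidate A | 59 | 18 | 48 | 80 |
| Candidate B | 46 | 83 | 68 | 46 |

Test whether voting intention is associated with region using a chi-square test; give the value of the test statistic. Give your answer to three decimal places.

Row totals: 205, 243. Column totals: 105, 101, 116, 126. Grand total N = 448.
Expected counts (row total × column total / N):
  Candidate A, District 1: 205×105/448 = 48.0469
  Candidate A, District 2: 205×101/448 = 46.2165
  Candidate A, District 3: 205×116/448 = 53.0804
  Candidate A, District 4: 205×126/448 = 57.6562
  Candidate B, District 1: 243×105/448 = 56.9531
  Candidate B, District 2: 243×101/448 = 54.7835
  Candidate B, District 3: 243×116/448 = 62.9196
  Candidate B, District 4: 243×126/448 = 68.3438
Contributions (O − E)²/E:
  (59 − 48.0469)²/48.0469 = 2.4969
  (18 − 46.2165)²/46.2165 = 17.2270
  (48 − 53.0804)²/53.0804 = 0.4863
  (80 − 57.6562)²/57.6562 = 8.6590
  (46 − 56.9531)²/56.9531 = 2.1065
  (83 − 54.7835)²/54.7835 = 14.5330
  (68 − 62.9196)²/62.9196 = 0.4102
  (46 − 68.3438)²/68.3438 = 7.3049
χ² = 2.4969 + 17.2270 + 0.4863 + 8.6590 + 2.1065 + 14.5330 + 0.4102 + 7.3049 = 53.224

53.224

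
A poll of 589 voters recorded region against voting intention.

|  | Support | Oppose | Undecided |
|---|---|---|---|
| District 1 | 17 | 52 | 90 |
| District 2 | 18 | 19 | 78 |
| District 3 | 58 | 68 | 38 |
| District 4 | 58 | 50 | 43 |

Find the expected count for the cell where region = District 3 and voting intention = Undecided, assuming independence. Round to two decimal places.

Row total (District 3) = 164; column total (Undecided) = 249; grand total N = 589.
Expected count = (row total × column total) / N = 164 × 249 / 589 = 69.33.

69.33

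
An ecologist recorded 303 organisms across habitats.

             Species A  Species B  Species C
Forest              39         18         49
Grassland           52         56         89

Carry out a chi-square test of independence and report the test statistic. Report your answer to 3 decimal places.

Row totals: 106, 197. Column totals: 91, 74, 138. Grand total N = 303.
Expected counts (row total × column total / N):
  Forest, Species A: 106×91/303 = 31.8350
  Forest, Species B: 106×74/303 = 25.8878
  Forest, Species C: 106×138/303 = 48.2772
  Grassland, Species A: 197×91/303 = 59.1650
  Grassland, Species B: 197×74/303 = 48.1122
  Grassland, Species C: 197×138/303 = 89.7228
Contributions (O − E)²/E:
  (39 − 31.8350)²/31.8350 = 1.6126
  (18 − 25.8878)²/25.8878 = 2.4033
  (49 − 48.2772)²/48.2772 = 0.0108
  (52 − 59.1650)²/59.1650 = 0.8677
  (56 − 48.1122)²/48.1122 = 1.2932
  (89 − 89.7228)²/89.7228 = 0.0058
χ² = 1.6126 + 2.4033 + 0.0108 + 0.8677 + 1.2932 + 0.0058 = 6.193

6.193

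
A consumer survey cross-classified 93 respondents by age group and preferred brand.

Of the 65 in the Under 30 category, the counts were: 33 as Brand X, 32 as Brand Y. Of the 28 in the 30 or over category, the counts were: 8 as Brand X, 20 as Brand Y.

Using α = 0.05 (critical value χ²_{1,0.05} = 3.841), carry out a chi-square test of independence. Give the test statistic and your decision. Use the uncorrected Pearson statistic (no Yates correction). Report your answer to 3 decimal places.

3.912; reject H₀

Row totals: 65, 28. Column totals: 41, 52. Grand total N = 93.
Expected counts (row total × column total / N):
  Under 30, Brand X: 65×41/93 = 28.6559
  Under 30, Brand Y: 65×52/93 = 36.3441
  30 or over, Brand X: 28×41/93 = 12.3441
  30 or over, Brand Y: 28×52/93 = 15.6559
Contributions (O − E)²/E:
  (33 − 28.6559)²/28.6559 = 0.6585
  (32 − 36.3441)²/36.3441 = 0.5192
  (8 − 12.3441)²/12.3441 = 1.5288
  (20 − 15.6559)²/15.6559 = 1.2054
χ² = 0.6585 + 0.5192 + 1.5288 + 1.2054 = 3.912
df = (2−1)(2−1) = 1. Since 3.912 > 3.841, reject the null hypothesis of independence at α = 0.05.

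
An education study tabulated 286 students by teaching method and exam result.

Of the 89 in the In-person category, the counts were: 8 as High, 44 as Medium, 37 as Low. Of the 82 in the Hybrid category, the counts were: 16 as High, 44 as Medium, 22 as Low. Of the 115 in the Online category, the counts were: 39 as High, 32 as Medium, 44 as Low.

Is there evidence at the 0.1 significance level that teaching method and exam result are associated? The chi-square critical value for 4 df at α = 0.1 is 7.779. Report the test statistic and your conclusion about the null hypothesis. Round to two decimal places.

26.66; reject H₀

Row totals: 89, 82, 115. Column totals: 63, 120, 103. Grand total N = 286.
Expected counts (row total × column total / N):
  In-person, High: 89×63/286 = 19.605
  In-person, Medium: 89×120/286 = 37.343
  In-person, Low: 89×103/286 = 32.052
  Hybrid, High: 82×63/286 = 18.063
  Hybrid, Medium: 82×120/286 = 34.406
  Hybrid, Low: 82×103/286 = 29.531
  Online, High: 115×63/286 = 25.332
  Online, Medium: 115×120/286 = 48.252
  Online, Low: 115×103/286 = 41.416
Contributions (O − E)²/E:
  (8 − 19.605)²/19.605 = 6.8695
  (44 − 37.343)²/37.343 = 1.1867
  (37 − 32.052)²/32.052 = 0.7638
  (16 − 18.063)²/18.063 = 0.2356
  (44 − 34.406)²/34.406 = 2.6753
  (22 − 29.531)²/29.531 = 1.9206
  (39 − 25.332)²/25.332 = 7.3746
  (32 − 48.252)²/48.252 = 5.4739
  (44 − 41.416)²/41.416 = 0.1612
χ² = 6.8695 + 1.1867 + 0.7638 + 0.2356 + 2.6753 + 1.9206 + 7.3746 + 5.4739 + 0.1612 = 26.66
df = (3−1)(3−1) = 4. Since 26.66 > 7.779, reject the null hypothesis of independence at α = 0.1.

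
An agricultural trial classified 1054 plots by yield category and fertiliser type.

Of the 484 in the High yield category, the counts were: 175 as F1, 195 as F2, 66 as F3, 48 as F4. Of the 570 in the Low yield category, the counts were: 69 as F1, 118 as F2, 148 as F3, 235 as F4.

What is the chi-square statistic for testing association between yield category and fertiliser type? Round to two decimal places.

214.39

Row totals: 484, 570. Column totals: 244, 313, 214, 283. Grand total N = 1054.
Expected counts (row total × column total / N):
  High yield, F1: 484×244/1054 = 112.0455
  High yield, F2: 484×313/1054 = 143.7306
  High yield, F3: 484×214/1054 = 98.2694
  High yield, F4: 484×283/1054 = 129.9545
  Low yield, F1: 570×244/1054 = 131.9545
  Low yield, F2: 570×313/1054 = 169.2694
  Low yield, F3: 570×214/1054 = 115.7306
  Low yield, F4: 570×283/1054 = 153.0455
Contributions (O − E)²/E:
  (175 − 112.0455)²/112.0455 = 35.3720
  (195 − 143.7306)²/143.7306 = 18.2880
  (66 − 98.2694)²/98.2694 = 10.5965
  (48 − 129.9545)²/129.9545 = 51.6838
  (69 − 131.9545)²/131.9545 = 30.0351
  (118 − 169.2694)²/169.2694 = 15.5288
  (148 − 115.7306)²/115.7306 = 8.9977
  (235 − 153.0455)²/153.0455 = 43.8859
χ² = 35.3720 + 18.2880 + 10.5965 + 51.6838 + 30.0351 + 15.5288 + 8.9977 + 43.8859 = 214.39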